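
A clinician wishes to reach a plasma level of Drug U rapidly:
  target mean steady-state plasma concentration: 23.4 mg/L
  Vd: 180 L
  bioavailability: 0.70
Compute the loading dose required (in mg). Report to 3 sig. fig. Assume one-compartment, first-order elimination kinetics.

LD = Css × Vd / F = 23.4 × 180 / 0.70 = 6017 mg

6020 mg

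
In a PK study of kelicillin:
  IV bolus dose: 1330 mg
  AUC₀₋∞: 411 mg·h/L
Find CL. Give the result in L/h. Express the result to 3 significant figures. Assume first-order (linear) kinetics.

CL = Dose / AUC = 1330 / 411 = 3.236 L/h

3.24 L/h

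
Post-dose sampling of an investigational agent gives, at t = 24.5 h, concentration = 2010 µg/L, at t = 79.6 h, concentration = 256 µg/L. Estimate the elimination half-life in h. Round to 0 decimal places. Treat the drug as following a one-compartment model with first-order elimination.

k = ln(C₁/C₂) / (t₂ − t₁) = ln(2010/256) / (79.6 − 24.5)
  = 2.061 / 55.10 = 0.03740 h⁻¹
t½ = ln2 / k = 0.693147 / 0.03740 = 18.53 h

19 h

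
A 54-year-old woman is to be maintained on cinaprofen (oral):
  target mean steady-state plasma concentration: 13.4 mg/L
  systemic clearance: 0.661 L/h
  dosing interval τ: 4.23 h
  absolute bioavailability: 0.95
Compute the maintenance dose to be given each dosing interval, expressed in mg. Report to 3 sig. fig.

At steady state, F × (Dose/τ) = Css × CL.
Dose = Css × CL × τ / F = 13.4 × 0.6610 × 4.23 / 0.95 = 39.44 mg

39.4 mg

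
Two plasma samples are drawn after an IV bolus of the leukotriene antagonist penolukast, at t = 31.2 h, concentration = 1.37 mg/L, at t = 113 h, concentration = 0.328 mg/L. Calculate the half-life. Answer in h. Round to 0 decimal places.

k = ln(C₁/C₂) / (t₂ − t₁) = ln(1.37/0.328) / (113 − 31.2)
  = 1.430 / 81.80 = 0.01748 h⁻¹
t½ = ln2 / k = 0.693147 / 0.01748 = 39.65 h

40 h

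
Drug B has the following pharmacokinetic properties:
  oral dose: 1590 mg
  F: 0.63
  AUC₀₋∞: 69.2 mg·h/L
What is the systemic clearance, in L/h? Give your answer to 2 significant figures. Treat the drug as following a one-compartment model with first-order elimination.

14 L/h

CL = F·Dose / AUC = 0.63 × 1590 / 69.2 = 14.48 L/h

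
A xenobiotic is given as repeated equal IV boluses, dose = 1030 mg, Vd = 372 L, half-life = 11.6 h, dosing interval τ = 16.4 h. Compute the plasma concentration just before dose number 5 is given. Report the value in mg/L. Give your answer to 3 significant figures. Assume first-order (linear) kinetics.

1.63 mg/L

C₀ per dose = Dose / Vd = 1030 / 372 = 2.769 mg/L
k = ln2 / t½ = 0.693147 / 11.6 = 0.05975 h⁻¹
Fraction remaining after one interval: r = e^(−kτ) = e^(−0.05975 × 16.4) = 0.3753
Before dose 5, 4 doses have been given (aged 1τ, 2τ, 3τ, 4τ).
C_trough = C₀ × (r + r² + … + r^4) = C₀ × r(1−r^4)/(1−r)
        = 2.769 × 0.3753 × (1 − 0.01984) / (1 − 0.3753) = 1.631 mg/L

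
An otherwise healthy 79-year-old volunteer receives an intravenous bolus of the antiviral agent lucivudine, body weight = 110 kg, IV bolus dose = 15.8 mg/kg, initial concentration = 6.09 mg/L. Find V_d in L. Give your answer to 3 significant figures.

285 L

Dose = 15.8 × 110 = 1738 mg
Vd = Dose / C₀ = 1738 / 6.09 = 285.4 L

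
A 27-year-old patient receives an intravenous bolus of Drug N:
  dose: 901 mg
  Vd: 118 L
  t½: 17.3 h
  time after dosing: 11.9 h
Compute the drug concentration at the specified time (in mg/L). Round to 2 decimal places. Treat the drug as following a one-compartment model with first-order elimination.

C₀ = Dose / Vd = 901.0 / 118 = 7.636 mg/L
k = ln2 / t½ = 0.693147 / 17.3 = 0.04007 h⁻¹
C = C₀ · e^(−k·t) = 7.636 × e^(−0.04007 × 11.9)
  = 7.636 × 0.6207 = 4.740 mg/L

4.74 mg/L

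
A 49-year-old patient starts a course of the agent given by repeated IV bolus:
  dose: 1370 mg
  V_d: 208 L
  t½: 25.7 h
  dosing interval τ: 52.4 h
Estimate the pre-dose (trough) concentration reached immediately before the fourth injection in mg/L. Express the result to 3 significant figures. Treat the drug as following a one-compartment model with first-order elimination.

2.09 mg/L

C₀ per dose = Dose / Vd = 1370 / 208 = 6.587 mg/L
k = ln2 / t½ = 0.693147 / 25.7 = 0.02697 h⁻¹
Fraction remaining after one interval: r = e^(−kτ) = e^(−0.02697 × 52.4) = 0.2434
Before dose 4, 3 doses have been given (aged 1τ, 2τ, 3τ).
C_trough = C₀ × (r + r² + … + r^3) = C₀ × r(1−r^3)/(1−r)
        = 6.587 × 0.2434 × (1 − 0.01442) / (1 − 0.2434) = 2.088 mg/L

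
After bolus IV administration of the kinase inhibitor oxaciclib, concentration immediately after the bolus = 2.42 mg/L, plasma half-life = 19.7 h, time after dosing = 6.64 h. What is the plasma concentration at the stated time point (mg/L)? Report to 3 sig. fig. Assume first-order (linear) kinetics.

1.92 mg/L

k = ln2 / t½ = 0.693147 / 19.7 = 0.03519 h⁻¹
C = C₀ · e^(−k·t) = 2.420 × e^(−0.03519 × 6.64)
  = 2.420 × 0.7916 = 1.916 mg/L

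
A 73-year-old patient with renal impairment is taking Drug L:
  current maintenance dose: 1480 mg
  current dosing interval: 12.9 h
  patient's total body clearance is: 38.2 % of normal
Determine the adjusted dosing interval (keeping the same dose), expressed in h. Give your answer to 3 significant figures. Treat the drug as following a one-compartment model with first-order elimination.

To keep the same average steady-state level, dosing rate must scale with clearance.
CL ratio = 38.2 / 100 = 0.3820
New interval (same dose) = 12.9 / 0.3820 = 33.77 h

33.8 h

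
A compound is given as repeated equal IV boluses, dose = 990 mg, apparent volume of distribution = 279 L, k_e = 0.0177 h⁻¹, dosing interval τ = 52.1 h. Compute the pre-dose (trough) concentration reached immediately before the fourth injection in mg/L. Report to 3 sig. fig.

2.20 mg/L

C₀ per dose = Dose / Vd = 990 / 279 = 3.548 mg/L
Fraction remaining after one interval: r = e^(−kτ) = e^(−0.01770 × 52.1) = 0.3977
Before dose 4, 3 doses have been given (aged 1τ, 2τ, 3τ).
C_trough = C₀ × (r + r² + … + r^3) = C₀ × r(1−r^3)/(1−r)
        = 3.548 × 0.3977 × (1 − 0.06290) / (1 − 0.3977) = 2.195 mg/L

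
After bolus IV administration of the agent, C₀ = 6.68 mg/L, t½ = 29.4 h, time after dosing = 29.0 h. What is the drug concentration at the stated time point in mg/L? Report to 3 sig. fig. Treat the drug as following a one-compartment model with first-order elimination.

k = ln2 / t½ = 0.693147 / 29.4 = 0.02358 h⁻¹
C = C₀ · e^(−k·t) = 6.680 × e^(−0.02358 × 29.0)
  = 6.680 × 0.5047 = 3.371 mg/L

3.37 mg/L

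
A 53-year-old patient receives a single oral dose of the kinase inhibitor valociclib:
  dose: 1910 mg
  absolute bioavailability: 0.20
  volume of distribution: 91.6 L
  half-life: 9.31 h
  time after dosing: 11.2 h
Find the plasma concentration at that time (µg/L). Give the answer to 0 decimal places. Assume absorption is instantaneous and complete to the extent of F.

Amount reaching circulation = F × Dose = 0.20 × 1910 = 382.0 mg
C₀ = F·Dose / Vd = 382.0 / 91.6 = 4.170 mg/L
k = ln2 / t½ = 0.693147 / 9.31 = 0.07445 h⁻¹
C = C₀ · e^(−k·t) = 4.170 × e^(−0.07445 × 11.2)
  = 4.170 × 0.4344 = 1.811 mg/L
Convert: 1.811 mg/L × 1000 = 1811 µg/L

1811 µg/L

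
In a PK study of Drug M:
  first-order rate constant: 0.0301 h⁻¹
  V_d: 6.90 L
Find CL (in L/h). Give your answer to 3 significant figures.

CL = k × Vd = 0.0301 × 6.90 = 0.2077 L/h

0.208 L/h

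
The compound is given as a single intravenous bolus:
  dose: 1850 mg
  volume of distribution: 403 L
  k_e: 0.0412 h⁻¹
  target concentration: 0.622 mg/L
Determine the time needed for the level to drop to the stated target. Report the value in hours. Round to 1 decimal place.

48.5 h

C₀ = Dose / Vd = 1850 / 403 = 4.591 mg/L
t = ln(C₀ / C) / k = ln(4.591 / 0.622) / 0.04120
  = ln(7.381) / 0.04120 = 1.999 / 0.04120 = 48.52 h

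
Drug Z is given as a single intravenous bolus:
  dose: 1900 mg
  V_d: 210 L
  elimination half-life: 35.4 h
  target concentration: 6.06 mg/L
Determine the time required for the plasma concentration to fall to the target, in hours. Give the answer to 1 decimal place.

20.5 h

C₀ = Dose / Vd = 1900 / 210 = 9.048 mg/L
k = ln2 / t½ = 0.693147 / 35.4 = 0.01958 h⁻¹
t = ln(C₀ / C) / k = ln(9.048 / 6.06) / 0.01958
  = ln(1.493) / 0.01958 = 0.4008 / 0.01958 = 20.47 h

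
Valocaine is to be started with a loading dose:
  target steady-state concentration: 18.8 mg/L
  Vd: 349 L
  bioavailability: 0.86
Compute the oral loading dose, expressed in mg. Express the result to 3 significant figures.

LD = Css × Vd / F = 18.8 × 349 / 0.86 = 7629 mg

7630 mg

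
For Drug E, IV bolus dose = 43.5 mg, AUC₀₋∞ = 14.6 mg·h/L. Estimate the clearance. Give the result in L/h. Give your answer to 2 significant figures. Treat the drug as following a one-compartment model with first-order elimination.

3.0 L/h

CL = Dose / AUC = 43.5 / 14.6 = 2.979 L/h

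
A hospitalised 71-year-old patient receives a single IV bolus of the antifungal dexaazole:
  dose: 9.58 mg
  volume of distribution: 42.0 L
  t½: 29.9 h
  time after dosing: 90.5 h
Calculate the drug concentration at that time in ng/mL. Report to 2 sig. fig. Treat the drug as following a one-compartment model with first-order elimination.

C₀ = Dose / Vd = 9.580 / 42.0 = 0.2281 mg/L
k = ln2 / t½ = 0.693147 / 29.9 = 0.02318 h⁻¹
C = C₀ · e^(−k·t) = 0.2281 × e^(−0.02318 × 90.5)
  = 0.2281 × 0.1227 = 0.02799 mg/L
Convert: 0.02799 mg/L × 1000 = 27.99 ng/mL

28 ng/mL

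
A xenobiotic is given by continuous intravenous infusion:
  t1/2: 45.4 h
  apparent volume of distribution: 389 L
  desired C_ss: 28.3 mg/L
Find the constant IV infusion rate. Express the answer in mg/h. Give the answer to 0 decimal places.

168 mg/h

k = ln2 / t½ = 0.693147 / 45.4 = 0.01527 h⁻¹
CL = k × Vd = 0.01527 × 389 = 5.940 L/h
At steady state, infusion rate R₀ = Css × CL = 28.3 × 5.940 = 168.1 mg/h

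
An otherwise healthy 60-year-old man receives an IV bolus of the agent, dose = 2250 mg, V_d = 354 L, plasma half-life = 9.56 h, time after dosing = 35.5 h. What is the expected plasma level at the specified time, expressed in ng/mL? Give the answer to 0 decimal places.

485 ng/mL

C₀ = Dose / Vd = 2250 / 354 = 6.356 mg/L
k = ln2 / t½ = 0.693147 / 9.56 = 0.07250 h⁻¹
C = C₀ · e^(−k·t) = 6.356 × e^(−0.07250 × 35.5)
  = 6.356 × 0.07625 = 0.4846 mg/L
Convert: 0.4846 mg/L × 1000 = 484.6 ng/mL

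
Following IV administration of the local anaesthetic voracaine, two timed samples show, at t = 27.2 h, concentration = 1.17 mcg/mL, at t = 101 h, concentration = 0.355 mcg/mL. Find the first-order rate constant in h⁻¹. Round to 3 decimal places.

k = ln(C₁/C₂) / (t₂ − t₁) = ln(1.17/0.355) / (101 − 27.2)
  = 1.193 / 73.80 = 0.01617 h⁻¹

0.016 h⁻¹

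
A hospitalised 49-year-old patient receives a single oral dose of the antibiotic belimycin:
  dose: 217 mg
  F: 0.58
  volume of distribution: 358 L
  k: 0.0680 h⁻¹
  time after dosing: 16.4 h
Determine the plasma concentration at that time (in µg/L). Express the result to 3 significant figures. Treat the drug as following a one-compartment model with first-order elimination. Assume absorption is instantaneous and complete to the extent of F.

Amount reaching circulation = F × Dose = 0.58 × 217.0 = 125.9 mg
C₀ = F·Dose / Vd = 125.9 / 358 = 0.3517 mg/L
C = C₀ · e^(−k·t) = 0.3517 × e^(−0.06800 × 16.4)
  = 0.3517 × 0.3278 = 0.1153 mg/L
Convert: 0.1153 mg/L × 1000 = 115.3 µg/L

115 µg/L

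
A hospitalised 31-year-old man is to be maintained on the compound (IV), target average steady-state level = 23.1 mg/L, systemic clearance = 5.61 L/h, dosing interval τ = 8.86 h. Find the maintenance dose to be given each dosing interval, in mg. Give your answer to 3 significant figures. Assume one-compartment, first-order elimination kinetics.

At steady state, Dose/τ = Css × CL.
Dose = Css × CL × τ = 23.1 × 5.610 × 8.86 = 1148 mg

1150 mg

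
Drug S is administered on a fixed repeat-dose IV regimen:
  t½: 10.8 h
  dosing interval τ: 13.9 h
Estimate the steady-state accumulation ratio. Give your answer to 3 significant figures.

k = ln2 / t½ = 0.693147 / 10.8 = 0.06418 h⁻¹
e^(−kτ) = e^(−0.06418 × 13.9) = 0.4098
Accumulation ratio R = 1 / (1 − e^(−kτ)) = 1 / (1 − 0.4098) = 1.694

1.69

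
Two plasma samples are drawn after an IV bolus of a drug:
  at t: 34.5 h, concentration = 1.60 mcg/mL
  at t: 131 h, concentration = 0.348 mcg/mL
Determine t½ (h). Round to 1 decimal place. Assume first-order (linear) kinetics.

43.8 h

k = ln(C₁/C₂) / (t₂ − t₁) = ln(1.60/0.348) / (131 − 34.5)
  = 1.526 / 96.50 = 0.01581 h⁻¹
t½ = ln2 / k = 0.693147 / 0.01581 = 43.84 h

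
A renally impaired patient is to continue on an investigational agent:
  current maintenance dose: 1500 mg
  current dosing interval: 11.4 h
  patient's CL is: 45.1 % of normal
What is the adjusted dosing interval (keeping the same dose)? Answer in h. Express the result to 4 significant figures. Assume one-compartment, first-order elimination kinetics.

25.28 h

To keep the same average steady-state level, dosing rate must scale with clearance.
CL ratio = 45.1 / 100 = 0.4510
New interval (same dose) = 11.4 / 0.4510 = 25.28 h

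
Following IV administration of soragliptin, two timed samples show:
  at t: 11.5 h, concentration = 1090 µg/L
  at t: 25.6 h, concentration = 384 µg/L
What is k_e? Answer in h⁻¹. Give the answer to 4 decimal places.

k = ln(C₁/C₂) / (t₂ − t₁) = ln(1090/384) / (25.6 − 11.5)
  = 1.043 / 14.10 = 0.07397 h⁻¹

0.0740 h⁻¹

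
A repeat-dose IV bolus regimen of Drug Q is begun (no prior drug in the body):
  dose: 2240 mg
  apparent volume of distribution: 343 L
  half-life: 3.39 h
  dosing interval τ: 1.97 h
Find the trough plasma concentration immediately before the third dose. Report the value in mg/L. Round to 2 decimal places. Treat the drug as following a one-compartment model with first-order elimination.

7.28 mg/L

C₀ per dose = Dose / Vd = 2240 / 343 = 6.531 mg/L
k = ln2 / t½ = 0.693147 / 3.39 = 0.2045 h⁻¹
Fraction remaining after one interval: r = e^(−kτ) = e^(−0.2045 × 1.97) = 0.6684
Before dose 3, 2 doses have been given (aged 1τ, 2τ).
C_trough = C₀ × (r + r²) = 6.531 × (0.6684 + 0.4468) = 7.283 mg/L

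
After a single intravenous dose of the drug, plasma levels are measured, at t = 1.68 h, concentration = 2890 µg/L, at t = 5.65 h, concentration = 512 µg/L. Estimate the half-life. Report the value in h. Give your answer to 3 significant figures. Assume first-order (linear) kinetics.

1.59 h

k = ln(C₁/C₂) / (t₂ − t₁) = ln(2890/512) / (5.65 − 1.68)
  = 1.731 / 3.970 = 0.4360 h⁻¹
t½ = ln2 / k = 0.693147 / 0.4360 = 1.590 h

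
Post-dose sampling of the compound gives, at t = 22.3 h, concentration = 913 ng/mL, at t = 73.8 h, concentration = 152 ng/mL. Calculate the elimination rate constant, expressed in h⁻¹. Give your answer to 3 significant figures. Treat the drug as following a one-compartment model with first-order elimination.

k = ln(C₁/C₂) / (t₂ − t₁) = ln(913/152) / (73.8 − 22.3)
  = 1.793 / 51.50 = 0.03482 h⁻¹

0.0348 h⁻¹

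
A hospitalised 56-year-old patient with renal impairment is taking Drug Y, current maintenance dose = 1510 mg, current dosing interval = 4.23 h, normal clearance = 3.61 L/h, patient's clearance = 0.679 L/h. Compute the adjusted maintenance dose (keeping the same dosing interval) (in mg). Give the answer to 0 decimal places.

To keep the same average steady-state level, dosing rate must scale with clearance.
CL ratio = 0.679 / 3.61 = 0.1881
New dose (same interval) = 1510 × 0.1881 = 284.0 mg

284 mg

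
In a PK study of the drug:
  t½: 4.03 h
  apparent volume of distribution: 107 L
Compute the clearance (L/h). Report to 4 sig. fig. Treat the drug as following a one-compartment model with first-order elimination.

k = ln2 / t½ = 0.693147 / 4.03 = 0.1720 h⁻¹
CL = k × Vd = 0.1720 × 107 = 18.40 L/h

18.40 L/h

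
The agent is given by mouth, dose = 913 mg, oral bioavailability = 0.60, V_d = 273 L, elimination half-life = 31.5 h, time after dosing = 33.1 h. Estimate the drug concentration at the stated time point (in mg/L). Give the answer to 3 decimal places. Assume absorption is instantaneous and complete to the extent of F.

0.969 mg/L

Amount reaching circulation = F × Dose = 0.60 × 913.0 = 547.8 mg
C₀ = F·Dose / Vd = 547.8 / 273 = 2.007 mg/L
k = ln2 / t½ = 0.693147 / 31.5 = 0.02200 h⁻¹
C = C₀ · e^(−k·t) = 2.007 × e^(−0.02200 × 33.1)
  = 2.007 × 0.4828 = 0.9690 mg/L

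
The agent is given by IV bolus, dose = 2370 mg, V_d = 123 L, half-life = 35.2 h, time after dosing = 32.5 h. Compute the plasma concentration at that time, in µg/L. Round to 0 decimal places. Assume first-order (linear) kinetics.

10160 µg/L

C₀ = Dose / Vd = 2370 / 123 = 19.27 mg/L
k = ln2 / t½ = 0.693147 / 35.2 = 0.01969 h⁻¹
C = C₀ · e^(−k·t) = 19.27 × e^(−0.01969 × 32.5)
  = 19.27 × 0.5273 = 10.16 mg/L
Convert: 10.16 mg/L × 1000 = 10160 µg/L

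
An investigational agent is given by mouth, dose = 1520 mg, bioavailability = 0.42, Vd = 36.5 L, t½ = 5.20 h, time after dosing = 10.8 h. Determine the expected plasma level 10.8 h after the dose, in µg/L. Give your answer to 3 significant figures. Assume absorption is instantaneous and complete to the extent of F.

Amount reaching circulation = F × Dose = 0.42 × 1520 = 638.4 mg
C₀ = F·Dose / Vd = 638.4 / 36.5 = 17.49 mg/L
k = ln2 / t½ = 0.693147 / 5.20 = 0.1333 h⁻¹
C = C₀ · e^(−k·t) = 17.49 × e^(−0.1333 × 10.8)
  = 17.49 × 0.2370 = 4.145 mg/L
Convert: 4.145 mg/L × 1000 = 4145 µg/L

4150 µg/L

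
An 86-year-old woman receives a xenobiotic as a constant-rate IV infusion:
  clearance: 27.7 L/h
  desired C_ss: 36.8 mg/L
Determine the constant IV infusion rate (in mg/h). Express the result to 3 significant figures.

1020 mg/h

At steady state, infusion rate R₀ = Css × CL = 36.8 × 27.70 = 1019 mg/h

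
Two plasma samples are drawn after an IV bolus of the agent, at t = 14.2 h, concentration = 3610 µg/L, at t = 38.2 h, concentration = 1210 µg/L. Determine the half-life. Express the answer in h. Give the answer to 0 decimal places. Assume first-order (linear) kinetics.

15 h

k = ln(C₁/C₂) / (t₂ − t₁) = ln(3610/1210) / (38.2 − 14.2)
  = 1.093 / 24.00 = 0.04554 h⁻¹
t½ = ln2 / k = 0.693147 / 0.04554 = 15.22 h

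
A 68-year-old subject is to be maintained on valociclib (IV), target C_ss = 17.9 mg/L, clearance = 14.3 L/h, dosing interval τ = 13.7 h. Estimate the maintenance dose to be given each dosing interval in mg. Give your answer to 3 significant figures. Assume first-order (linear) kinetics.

3510 mg

At steady state, Dose/τ = Css × CL.
Dose = Css × CL × τ = 17.9 × 14.30 × 13.7 = 3507 mg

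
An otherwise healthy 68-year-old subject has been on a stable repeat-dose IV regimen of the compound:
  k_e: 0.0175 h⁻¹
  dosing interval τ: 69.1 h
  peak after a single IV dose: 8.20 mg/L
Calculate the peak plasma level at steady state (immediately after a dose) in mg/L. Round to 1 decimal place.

11.7 mg/L

e^(−kτ) = e^(−0.01750 × 69.1) = 0.2984
Accumulation ratio R = 1 / (1 − e^(−kτ)) = 1 / (1 − 0.2984) = 1.425
Steady-state peak = C₀ × R = 8.20 × 1.425 = 11.69 mg/L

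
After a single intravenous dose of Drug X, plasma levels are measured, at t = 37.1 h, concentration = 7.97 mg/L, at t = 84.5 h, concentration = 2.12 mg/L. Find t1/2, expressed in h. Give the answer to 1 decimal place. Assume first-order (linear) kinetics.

24.8 h

k = ln(C₁/C₂) / (t₂ − t₁) = ln(7.97/2.12) / (84.5 − 37.1)
  = 1.324 / 47.40 = 0.02793 h⁻¹
t½ = ln2 / k = 0.693147 / 0.02793 = 24.82 h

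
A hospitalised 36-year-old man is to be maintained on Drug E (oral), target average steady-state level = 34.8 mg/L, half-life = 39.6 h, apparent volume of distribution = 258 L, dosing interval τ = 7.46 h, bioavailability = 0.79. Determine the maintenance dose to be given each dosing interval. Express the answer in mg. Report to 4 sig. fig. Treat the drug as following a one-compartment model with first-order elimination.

1484 mg

k = ln2 / t½ = 0.693147 / 39.6 = 0.01750 h⁻¹
CL = k × Vd = 0.01750 × 258 = 4.515 L/h
At steady state, F × (Dose/τ) = Css × CL.
Dose = Css × CL × τ / F = 34.8 × 4.515 × 7.46 / 0.79 = 1484 mg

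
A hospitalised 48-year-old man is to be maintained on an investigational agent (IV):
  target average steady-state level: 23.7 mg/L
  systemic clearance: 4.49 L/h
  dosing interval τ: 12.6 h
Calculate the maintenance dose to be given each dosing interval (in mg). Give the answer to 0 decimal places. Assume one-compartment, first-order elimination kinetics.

1341 mg

At steady state, Dose/τ = Css × CL.
Dose = Css × CL × τ = 23.7 × 4.490 × 12.6 = 1341 mg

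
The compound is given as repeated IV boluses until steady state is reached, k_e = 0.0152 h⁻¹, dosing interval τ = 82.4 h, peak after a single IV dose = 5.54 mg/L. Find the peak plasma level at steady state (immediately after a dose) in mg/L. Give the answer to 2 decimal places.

7.76 mg/L

e^(−kτ) = e^(−0.01520 × 82.4) = 0.2858
Accumulation ratio R = 1 / (1 − e^(−kτ)) = 1 / (1 − 0.2858) = 1.400
Steady-state peak = C₀ × R = 5.54 × 1.400 = 7.756 mg/L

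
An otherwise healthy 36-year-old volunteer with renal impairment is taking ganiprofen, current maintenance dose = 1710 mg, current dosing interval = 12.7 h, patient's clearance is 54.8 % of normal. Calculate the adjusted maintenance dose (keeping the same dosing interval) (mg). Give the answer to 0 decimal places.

937 mg

To keep the same average steady-state level, dosing rate must scale with clearance.
CL ratio = 54.8 / 100 = 0.5480
New dose (same interval) = 1710 × 0.5480 = 937.1 mg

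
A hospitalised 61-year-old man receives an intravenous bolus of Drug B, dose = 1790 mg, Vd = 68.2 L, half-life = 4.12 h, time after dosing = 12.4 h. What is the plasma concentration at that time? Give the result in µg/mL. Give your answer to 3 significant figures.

3.26 µg/mL

C₀ = Dose / Vd = 1790 / 68.2 = 26.25 mg/L
k = ln2 / t½ = 0.693147 / 4.12 = 0.1682 h⁻¹
C = C₀ · e^(−k·t) = 26.25 × e^(−0.1682 × 12.4)
  = 26.25 × 0.1242 = 3.260 mg/L
(3.260 mg/L = 3.260 µg/mL)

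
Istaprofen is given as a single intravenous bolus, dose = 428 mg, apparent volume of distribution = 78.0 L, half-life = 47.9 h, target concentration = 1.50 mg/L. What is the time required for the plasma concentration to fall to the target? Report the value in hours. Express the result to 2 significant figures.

C₀ = Dose / Vd = 428.0 / 78.0 = 5.487 mg/L
k = ln2 / t½ = 0.693147 / 47.9 = 0.01447 h⁻¹
t = ln(C₀ / C) / k = ln(5.487 / 1.50) / 0.01447
  = ln(3.658) / 0.01447 = 1.297 / 0.01447 = 89.63 h

90 h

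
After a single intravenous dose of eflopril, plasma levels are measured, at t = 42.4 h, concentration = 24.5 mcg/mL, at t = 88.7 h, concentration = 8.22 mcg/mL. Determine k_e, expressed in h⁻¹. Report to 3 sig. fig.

0.0236 h⁻¹

k = ln(C₁/C₂) / (t₂ − t₁) = ln(24.5/8.22) / (88.7 − 42.4)
  = 1.092 / 46.30 = 0.02359 h⁻¹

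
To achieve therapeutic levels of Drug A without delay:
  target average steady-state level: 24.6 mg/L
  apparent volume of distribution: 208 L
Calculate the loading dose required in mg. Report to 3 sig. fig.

LD = Css × Vd = 24.6 × 208 = 5117 mg

5120 mg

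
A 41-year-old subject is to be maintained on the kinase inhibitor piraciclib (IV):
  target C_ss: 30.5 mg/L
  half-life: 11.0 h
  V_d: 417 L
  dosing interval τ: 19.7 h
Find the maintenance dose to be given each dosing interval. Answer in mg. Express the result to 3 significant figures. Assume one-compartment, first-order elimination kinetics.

k = ln2 / t½ = 0.693147 / 11.0 = 0.06301 h⁻¹
CL = k × Vd = 0.06301 × 417 = 26.28 L/h
At steady state, Dose/τ = Css × CL.
Dose = Css × CL × τ = 30.5 × 26.28 × 19.7 = 15790 mg

15800 mg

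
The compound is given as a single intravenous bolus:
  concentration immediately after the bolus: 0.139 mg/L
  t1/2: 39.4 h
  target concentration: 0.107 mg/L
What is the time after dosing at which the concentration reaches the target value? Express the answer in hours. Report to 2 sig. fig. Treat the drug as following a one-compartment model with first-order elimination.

15 h

k = ln2 / t½ = 0.693147 / 39.4 = 0.01759 h⁻¹
t = ln(C₀ / C) / k = ln(0.1390 / 0.107) / 0.01759
  = ln(1.299) / 0.01759 = 0.2616 / 0.01759 = 14.87 h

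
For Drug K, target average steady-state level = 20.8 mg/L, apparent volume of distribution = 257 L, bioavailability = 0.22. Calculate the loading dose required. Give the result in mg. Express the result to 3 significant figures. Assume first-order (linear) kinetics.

24300 mg

LD = Css × Vd / F = 20.8 × 257 / 0.22 = 24300 mg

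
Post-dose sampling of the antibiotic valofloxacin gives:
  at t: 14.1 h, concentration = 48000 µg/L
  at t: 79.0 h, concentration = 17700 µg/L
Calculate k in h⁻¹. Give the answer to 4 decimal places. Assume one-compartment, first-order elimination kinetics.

0.0154 h⁻¹

k = ln(C₁/C₂) / (t₂ − t₁) = ln(48000/17700) / (79.0 − 14.1)
  = 0.9976 / 64.90 = 0.01537 h⁻¹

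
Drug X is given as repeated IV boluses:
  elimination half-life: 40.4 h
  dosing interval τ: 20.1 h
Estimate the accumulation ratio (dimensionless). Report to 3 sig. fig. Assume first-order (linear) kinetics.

3.43

k = ln2 / t½ = 0.693147 / 40.4 = 0.01716 h⁻¹
e^(−kτ) = e^(−0.01716 × 20.1) = 0.7083
Accumulation ratio R = 1 / (1 − e^(−kτ)) = 1 / (1 − 0.7083) = 3.428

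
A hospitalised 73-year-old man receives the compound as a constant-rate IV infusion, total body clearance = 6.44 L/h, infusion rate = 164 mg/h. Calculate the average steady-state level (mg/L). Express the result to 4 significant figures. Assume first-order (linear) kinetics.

25.47 mg/L

At steady state Css = R₀ / CL = 164 / 6.440 = 25.47 mg/L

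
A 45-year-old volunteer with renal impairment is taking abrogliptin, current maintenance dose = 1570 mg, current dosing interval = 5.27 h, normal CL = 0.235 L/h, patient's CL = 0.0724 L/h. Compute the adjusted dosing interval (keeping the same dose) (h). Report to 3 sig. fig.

To keep the same average steady-state level, dosing rate must scale with clearance.
CL ratio = 0.0724 / 0.235 = 0.3081
New interval (same dose) = 5.27 / 0.3081 = 17.10 h

17.1 h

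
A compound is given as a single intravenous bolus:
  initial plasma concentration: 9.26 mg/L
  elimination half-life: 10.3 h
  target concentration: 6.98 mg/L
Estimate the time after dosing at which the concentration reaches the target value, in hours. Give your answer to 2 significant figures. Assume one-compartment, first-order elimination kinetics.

k = ln2 / t½ = 0.693147 / 10.3 = 0.06730 h⁻¹
t = ln(C₀ / C) / k = ln(9.260 / 6.98) / 0.06730
  = ln(1.327) / 0.06730 = 0.2829 / 0.06730 = 4.204 h

4.2 h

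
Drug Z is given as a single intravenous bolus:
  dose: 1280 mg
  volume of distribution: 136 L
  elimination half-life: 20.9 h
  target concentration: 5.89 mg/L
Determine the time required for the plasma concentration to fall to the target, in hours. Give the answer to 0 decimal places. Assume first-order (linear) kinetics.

14 h

C₀ = Dose / Vd = 1280 / 136 = 9.412 mg/L
k = ln2 / t½ = 0.693147 / 20.9 = 0.03316 h⁻¹
t = ln(C₀ / C) / k = ln(9.412 / 5.89) / 0.03316
  = ln(1.598) / 0.03316 = 0.4688 / 0.03316 = 14.14 h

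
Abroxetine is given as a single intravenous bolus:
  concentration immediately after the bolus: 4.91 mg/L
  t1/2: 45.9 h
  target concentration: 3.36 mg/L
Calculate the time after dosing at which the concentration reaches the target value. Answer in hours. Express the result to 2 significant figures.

k = ln2 / t½ = 0.693147 / 45.9 = 0.01510 h⁻¹
t = ln(C₀ / C) / k = ln(4.910 / 3.36) / 0.01510
  = ln(1.461) / 0.01510 = 0.3791 / 0.01510 = 25.11 h

25 h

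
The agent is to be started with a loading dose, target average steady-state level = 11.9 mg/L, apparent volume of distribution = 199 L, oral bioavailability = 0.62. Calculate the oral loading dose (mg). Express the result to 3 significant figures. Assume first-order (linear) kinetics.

LD = Css × Vd / F = 11.9 × 199 / 0.62 = 3820 mg

3820 mg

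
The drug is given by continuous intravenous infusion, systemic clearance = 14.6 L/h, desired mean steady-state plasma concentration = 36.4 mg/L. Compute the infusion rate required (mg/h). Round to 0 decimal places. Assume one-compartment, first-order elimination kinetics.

531 mg/h

At steady state, infusion rate R₀ = Css × CL = 36.4 × 14.60 = 531.4 mg/h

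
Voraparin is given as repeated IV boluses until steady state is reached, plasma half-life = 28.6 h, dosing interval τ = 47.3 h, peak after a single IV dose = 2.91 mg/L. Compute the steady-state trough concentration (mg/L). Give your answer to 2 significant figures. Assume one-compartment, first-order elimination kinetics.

k = ln2 / t½ = 0.693147 / 28.6 = 0.02424 h⁻¹
e^(−kτ) = e^(−0.02424 × 47.3) = 0.3177
Accumulation ratio R = 1 / (1 − e^(−kτ)) = 1 / (1 − 0.3177) = 1.466
Steady-state trough = C₀ × R × e^(−kτ) = 2.91 × 1.466 × 0.3177 = 1.355 mg/L

1.4 mg/L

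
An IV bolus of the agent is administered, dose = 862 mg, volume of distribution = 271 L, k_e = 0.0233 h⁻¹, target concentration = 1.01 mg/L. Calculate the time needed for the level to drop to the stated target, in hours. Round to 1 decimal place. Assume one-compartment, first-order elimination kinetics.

C₀ = Dose / Vd = 862.0 / 271 = 3.181 mg/L
t = ln(C₀ / C) / k = ln(3.181 / 1.01) / 0.02330
  = ln(3.150) / 0.02330 = 1.147 / 0.02330 = 49.23 h

49.2 h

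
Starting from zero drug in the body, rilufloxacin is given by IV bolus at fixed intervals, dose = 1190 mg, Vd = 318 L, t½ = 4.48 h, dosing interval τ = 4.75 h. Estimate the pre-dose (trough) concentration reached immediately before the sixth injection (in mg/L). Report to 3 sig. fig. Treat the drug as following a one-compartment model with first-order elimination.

C₀ per dose = Dose / Vd = 1190 / 318 = 3.742 mg/L
k = ln2 / t½ = 0.693147 / 4.48 = 0.1547 h⁻¹
Fraction remaining after one interval: r = e^(−kτ) = e^(−0.1547 × 4.75) = 0.4796
Before dose 6, 5 doses have been given (aged 1τ, 2τ, 3τ, 4τ, 5τ).
C_trough = C₀ × (r + r² + … + r^5) = C₀ × r(1−r^5)/(1−r)
        = 3.742 × 0.4796 × (1 − 0.02537) / (1 − 0.4796) = 3.361 mg/L

3.36 mg/L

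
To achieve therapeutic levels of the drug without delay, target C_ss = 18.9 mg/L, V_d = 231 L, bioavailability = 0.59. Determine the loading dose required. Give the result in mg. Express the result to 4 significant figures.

LD = Css × Vd / F = 18.9 × 231 / 0.59 = 7400 mg

7400 mg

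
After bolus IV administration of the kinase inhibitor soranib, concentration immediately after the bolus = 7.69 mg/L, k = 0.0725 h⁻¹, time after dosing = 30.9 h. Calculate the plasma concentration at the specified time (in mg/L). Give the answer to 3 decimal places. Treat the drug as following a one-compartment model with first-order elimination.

0.818 mg/L

C = C₀ · e^(−k·t) = 7.690 × e^(−0.07250 × 30.9)
  = 7.690 × 0.1064 = 0.8182 mg/L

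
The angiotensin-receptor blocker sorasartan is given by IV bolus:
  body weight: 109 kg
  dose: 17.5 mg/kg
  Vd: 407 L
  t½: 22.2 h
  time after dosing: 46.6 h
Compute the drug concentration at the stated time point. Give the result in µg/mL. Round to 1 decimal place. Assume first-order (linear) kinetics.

Total dose = 17.5 × 109 = 1908 mg
C₀ = Dose / Vd = 1908 / 407 = 4.688 mg/L
k = ln2 / t½ = 0.693147 / 22.2 = 0.03122 h⁻¹
C = C₀ · e^(−k·t) = 4.688 × e^(−0.03122 × 46.6)
  = 4.688 × 0.2334 = 1.094 mg/L
(1.094 mg/L = 1.094 µg/mL)

1.1 µg/mL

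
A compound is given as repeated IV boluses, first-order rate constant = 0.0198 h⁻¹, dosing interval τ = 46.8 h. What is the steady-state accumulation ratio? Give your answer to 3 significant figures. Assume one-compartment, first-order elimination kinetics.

1.66

e^(−kτ) = e^(−0.01980 × 46.8) = 0.3959
Accumulation ratio R = 1 / (1 − e^(−kτ)) = 1 / (1 − 0.3959) = 1.655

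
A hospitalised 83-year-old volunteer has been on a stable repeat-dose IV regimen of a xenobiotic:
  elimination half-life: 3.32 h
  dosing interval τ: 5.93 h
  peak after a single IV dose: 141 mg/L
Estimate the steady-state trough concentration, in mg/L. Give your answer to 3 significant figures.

57.6 mg/L

k = ln2 / t½ = 0.693147 / 3.32 = 0.2088 h⁻¹
e^(−kτ) = e^(−0.2088 × 5.93) = 0.2899
Accumulation ratio R = 1 / (1 − e^(−kτ)) = 1 / (1 − 0.2899) = 1.408
Steady-state trough = C₀ × R × e^(−kτ) = 141 × 1.408 × 0.2899 = 57.55 mg/L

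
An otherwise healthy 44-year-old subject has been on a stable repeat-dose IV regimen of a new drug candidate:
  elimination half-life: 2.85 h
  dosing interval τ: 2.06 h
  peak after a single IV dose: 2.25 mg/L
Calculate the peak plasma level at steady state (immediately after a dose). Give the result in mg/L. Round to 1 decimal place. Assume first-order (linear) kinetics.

5.7 mg/L

k = ln2 / t½ = 0.693147 / 2.85 = 0.2432 h⁻¹
e^(−kτ) = e^(−0.2432 × 2.06) = 0.6059
Accumulation ratio R = 1 / (1 − e^(−kτ)) = 1 / (1 − 0.6059) = 2.537
Steady-state peak = C₀ × R = 2.25 × 2.537 = 5.708 mg/L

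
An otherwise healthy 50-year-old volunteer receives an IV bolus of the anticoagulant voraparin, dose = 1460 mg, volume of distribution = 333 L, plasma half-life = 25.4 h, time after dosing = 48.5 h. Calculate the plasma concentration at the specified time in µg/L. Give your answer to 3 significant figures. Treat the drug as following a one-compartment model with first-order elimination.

C₀ = Dose / Vd = 1460 / 333 = 4.384 mg/L
k = ln2 / t½ = 0.693147 / 25.4 = 0.02729 h⁻¹
C = C₀ · e^(−k·t) = 4.384 × e^(−0.02729 × 48.5)
  = 4.384 × 0.2662 = 1.167 mg/L
Convert: 1.167 mg/L × 1000 = 1167 µg/L

1170 µg/L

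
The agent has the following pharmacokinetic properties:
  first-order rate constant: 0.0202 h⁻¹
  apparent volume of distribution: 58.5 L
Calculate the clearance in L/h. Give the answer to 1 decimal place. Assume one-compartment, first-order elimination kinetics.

CL = k × Vd = 0.0202 × 58.5 = 1.182 L/h

1.2 L/h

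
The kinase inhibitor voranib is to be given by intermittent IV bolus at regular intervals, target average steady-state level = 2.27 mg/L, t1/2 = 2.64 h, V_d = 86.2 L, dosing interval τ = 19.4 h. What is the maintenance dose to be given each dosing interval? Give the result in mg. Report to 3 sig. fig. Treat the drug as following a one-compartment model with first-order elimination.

997 mg

k = ln2 / t½ = 0.693147 / 2.64 = 0.2626 h⁻¹
CL = k × Vd = 0.2626 × 86.2 = 22.64 L/h
At steady state, Dose/τ = Css × CL.
Dose = Css × CL × τ = 2.27 × 22.64 × 19.4 = 997.0 mg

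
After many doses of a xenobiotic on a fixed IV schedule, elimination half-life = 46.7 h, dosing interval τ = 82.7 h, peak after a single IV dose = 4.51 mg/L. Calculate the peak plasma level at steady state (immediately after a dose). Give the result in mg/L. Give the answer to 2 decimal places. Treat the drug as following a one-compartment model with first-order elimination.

k = ln2 / t½ = 0.693147 / 46.7 = 0.01484 h⁻¹
e^(−kτ) = e^(−0.01484 × 82.7) = 0.2931
Accumulation ratio R = 1 / (1 − e^(−kτ)) = 1 / (1 − 0.2931) = 1.415
Steady-state peak = C₀ × R = 4.51 × 1.415 = 6.382 mg/L

6.38 mg/L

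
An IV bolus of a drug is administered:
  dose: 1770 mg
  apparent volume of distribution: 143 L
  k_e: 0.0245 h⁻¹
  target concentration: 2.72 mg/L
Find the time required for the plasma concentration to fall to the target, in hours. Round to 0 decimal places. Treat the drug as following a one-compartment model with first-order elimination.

C₀ = Dose / Vd = 1770 / 143 = 12.38 mg/L
t = ln(C₀ / C) / k = ln(12.38 / 2.72) / 0.02450
  = ln(4.551) / 0.02450 = 1.515 / 0.02450 = 61.84 h

62 h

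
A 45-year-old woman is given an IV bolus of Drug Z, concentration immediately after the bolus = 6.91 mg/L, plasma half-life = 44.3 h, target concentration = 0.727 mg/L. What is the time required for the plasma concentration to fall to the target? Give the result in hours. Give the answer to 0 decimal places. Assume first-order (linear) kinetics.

144 h

k = ln2 / t½ = 0.693147 / 44.3 = 0.01565 h⁻¹
t = ln(C₀ / C) / k = ln(6.910 / 0.727) / 0.01565
  = ln(9.505) / 0.01565 = 2.252 / 0.01565 = 143.9 h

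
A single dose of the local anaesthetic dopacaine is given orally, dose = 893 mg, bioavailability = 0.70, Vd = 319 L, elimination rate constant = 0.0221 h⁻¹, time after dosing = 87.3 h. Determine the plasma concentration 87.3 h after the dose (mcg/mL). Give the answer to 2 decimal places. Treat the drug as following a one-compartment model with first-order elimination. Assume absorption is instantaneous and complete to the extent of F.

Amount reaching circulation = F × Dose = 0.70 × 893.0 = 625.1 mg
C₀ = F·Dose / Vd = 625.1 / 319 = 1.960 mg/L
C = C₀ · e^(−k·t) = 1.960 × e^(−0.02210 × 87.3)
  = 1.960 × 0.1452 = 0.2846 mg/L
(0.2846 mg/L = 0.2846 mcg/mL)

0.28 mcg/mL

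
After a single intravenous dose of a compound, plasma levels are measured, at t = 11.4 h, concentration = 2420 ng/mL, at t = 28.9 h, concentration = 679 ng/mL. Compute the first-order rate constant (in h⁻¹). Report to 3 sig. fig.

0.0726 h⁻¹

k = ln(C₁/C₂) / (t₂ − t₁) = ln(2420/679) / (28.9 − 11.4)
  = 1.271 / 17.50 = 0.07263 h⁻¹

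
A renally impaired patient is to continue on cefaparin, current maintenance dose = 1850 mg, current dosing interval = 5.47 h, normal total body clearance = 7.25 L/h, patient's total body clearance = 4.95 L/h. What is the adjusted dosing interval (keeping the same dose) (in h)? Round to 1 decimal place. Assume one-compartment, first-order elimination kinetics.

To keep the same average steady-state level, dosing rate must scale with clearance.
CL ratio = 4.95 / 7.25 = 0.6828
New interval (same dose) = 5.47 / 0.6828 = 8.011 h

8.0 h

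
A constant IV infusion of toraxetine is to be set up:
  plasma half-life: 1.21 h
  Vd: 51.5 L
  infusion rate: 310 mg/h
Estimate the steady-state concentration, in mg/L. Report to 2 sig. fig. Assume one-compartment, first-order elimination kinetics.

11 mg/L

k = ln2 / t½ = 0.693147 / 1.21 = 0.5728 h⁻¹
CL = k × Vd = 0.5728 × 51.5 = 29.50 L/h
At steady state Css = R₀ / CL = 310 / 29.50 = 10.51 mg/L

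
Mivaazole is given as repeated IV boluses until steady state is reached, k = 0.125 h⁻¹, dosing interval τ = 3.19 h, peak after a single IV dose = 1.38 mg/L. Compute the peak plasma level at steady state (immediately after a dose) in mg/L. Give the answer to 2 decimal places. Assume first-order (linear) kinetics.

4.20 mg/L

e^(−kτ) = e^(−0.1250 × 3.19) = 0.6712
Accumulation ratio R = 1 / (1 − e^(−kτ)) = 1 / (1 − 0.6712) = 3.041
Steady-state peak = C₀ × R = 1.38 × 3.041 = 4.197 mg/L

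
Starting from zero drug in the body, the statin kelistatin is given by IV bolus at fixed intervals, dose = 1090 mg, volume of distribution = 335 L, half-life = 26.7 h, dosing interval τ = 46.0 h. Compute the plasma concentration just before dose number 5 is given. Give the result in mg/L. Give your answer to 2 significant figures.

C₀ per dose = Dose / Vd = 1090 / 335 = 3.254 mg/L
k = ln2 / t½ = 0.693147 / 26.7 = 0.02596 h⁻¹
Fraction remaining after one interval: r = e^(−kτ) = e^(−0.02596 × 46.0) = 0.3030
Before dose 5, 4 doses have been given (aged 1τ, 2τ, 3τ, 4τ).
C_trough = C₀ × (r + r² + … + r^4) = C₀ × r(1−r^4)/(1−r)
        = 3.254 × 0.3030 × (1 − 0.008429) / (1 − 0.3030) = 1.403 mg/L

1.4 mg/L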